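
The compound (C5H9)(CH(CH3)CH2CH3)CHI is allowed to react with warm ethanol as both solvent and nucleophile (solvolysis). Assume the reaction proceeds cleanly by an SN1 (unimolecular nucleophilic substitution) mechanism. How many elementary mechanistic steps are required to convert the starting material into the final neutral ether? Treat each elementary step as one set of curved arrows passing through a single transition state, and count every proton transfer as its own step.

4

Step 1: Unassisted departure of I⁻ (taking the C–I bonding pair) generates a secondary carbocation.
Step 2: Carbocation rearrangement: a 1,2-hydride shift from the adjacent sec-butyl carbon converts the initially-formed secondary cation into the more stable tertiary cation.
Step 3: Nucleophilic capture: the oxygen of CH3CH2OH bonds to the cationic carbon, producing an oxonium-ion intermediate.
Step 4: A second solvent molecule removes the proton on oxygen, giving the neutral ether product.
Total: 4 elementary steps.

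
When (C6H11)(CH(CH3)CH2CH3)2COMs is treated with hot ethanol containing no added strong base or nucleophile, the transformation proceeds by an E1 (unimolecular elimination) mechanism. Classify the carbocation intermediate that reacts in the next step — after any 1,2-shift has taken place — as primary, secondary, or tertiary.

Step 1: Ionisation: the C–O σ-bond cleaves heterolytically; both bonding electrons depart with MsO⁻, leaving a tertiary carbocation at the α-carbon.
No single 1,2-shift to an adjacent carbon would give a more-substituted cation, so no rearrangement occurs.

tertiary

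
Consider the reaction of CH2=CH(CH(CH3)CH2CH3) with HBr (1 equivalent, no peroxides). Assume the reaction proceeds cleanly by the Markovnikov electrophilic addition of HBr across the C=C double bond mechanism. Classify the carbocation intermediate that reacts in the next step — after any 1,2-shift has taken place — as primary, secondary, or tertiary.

Step 1: The π electrons of the C=C bond attack a proton of HBr; Markovnikov addition places the new C–H on the less-substituted alkene carbon, so the positive charge ends up on the more-substituted carbon — a secondary carbocation. The H–Br bond breaks heterolytically, releasing Br⁻.
Step 2: A hydride (H with its bonding pair) migrates from the adjacent sec-butyl carbon to the cationic centre — a 1,2-hydride shift — upgrading the secondary cation to a tertiary one.
The cation rearranges from secondary to tertiary via a 1,2-hydride shift from the adjacent sec-butyl carbon; the tertiary cation is what reacts next.

tertiary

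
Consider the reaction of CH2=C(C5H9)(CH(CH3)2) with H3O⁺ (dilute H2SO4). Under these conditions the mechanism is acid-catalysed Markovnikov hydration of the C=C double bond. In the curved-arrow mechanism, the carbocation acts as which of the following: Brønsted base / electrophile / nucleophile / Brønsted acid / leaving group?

Step 2: Nucleophilic capture of the cation by H2O produces the protonated alcohol (an oxonium ion).
The carbocation accepts an electron pair into an empty or π* orbital — it is the electrophile.

electrophile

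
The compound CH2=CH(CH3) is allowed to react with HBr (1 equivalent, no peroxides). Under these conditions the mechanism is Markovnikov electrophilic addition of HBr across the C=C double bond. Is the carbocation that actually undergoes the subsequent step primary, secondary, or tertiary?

secondary

Step 1: Protonation of the alkene by HBr: the π bond acts as the nucleophile and picks up H⁺, giving the more stable (Markovnikov) secondary carbocation. The H–Br bond breaks heterolytically, releasing Br⁻.
No single 1,2-shift to an adjacent carbon would give a more-substituted cation, so no rearrangement occurs.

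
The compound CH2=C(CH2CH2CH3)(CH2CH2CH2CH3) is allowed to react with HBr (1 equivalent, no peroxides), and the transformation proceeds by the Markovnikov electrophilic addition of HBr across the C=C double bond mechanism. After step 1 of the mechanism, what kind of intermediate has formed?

tertiary carbocation

Step 1: Protonation of the alkene by HBr: the π bond acts as the nucleophile and picks up H⁺, giving the more stable (Markovnikov) tertiary carbocation. The H–Br bond breaks heterolytically, releasing Br⁻.
After step 1 the species present is a tertiary carbocation.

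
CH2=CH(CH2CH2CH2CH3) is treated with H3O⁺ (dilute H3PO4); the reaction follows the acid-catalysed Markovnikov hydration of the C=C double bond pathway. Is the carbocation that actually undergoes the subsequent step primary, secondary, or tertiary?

Step 1: Electrophilic addition begins with the π(C=C) electrons forming a bond to the proton of H3O⁺. Following Markovnikov's rule, the resulting cation is secondary. H2O is released.
No single 1,2-shift to an adjacent carbon would give a more-substituted cation, so no rearrangement occurs.

secondary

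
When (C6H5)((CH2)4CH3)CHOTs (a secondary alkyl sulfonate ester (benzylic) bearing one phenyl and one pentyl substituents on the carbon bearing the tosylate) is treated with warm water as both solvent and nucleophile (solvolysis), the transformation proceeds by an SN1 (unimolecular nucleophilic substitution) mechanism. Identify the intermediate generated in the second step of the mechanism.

oxonium ion

Step 1: Rate-determining heterolysis of the C–O bond gives TsO⁻ and a secondary carbocation.
Step 2: H2O donates an oxygen lone pair into the empty p orbital of the cation, giving a protonated alcohol (an oxonium ion).
After step 2 the species present is an oxonium ion.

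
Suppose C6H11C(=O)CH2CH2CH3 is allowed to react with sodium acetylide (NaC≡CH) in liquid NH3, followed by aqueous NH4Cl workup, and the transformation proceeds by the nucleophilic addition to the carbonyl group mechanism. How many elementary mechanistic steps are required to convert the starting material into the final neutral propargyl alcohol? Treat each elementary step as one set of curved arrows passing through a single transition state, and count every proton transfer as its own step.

2

Step 1: A lone pair / filled orbital on HC≡C⁻ attacks the electrophilic carbonyl carbon; the π(C=O) electrons shift onto oxygen, producing a tetrahedral alkoxide intermediate.
Step 2: On aqueous NH4Cl workup the alkoxide oxygen is protonated, giving a propargyl alcohol.
Total: 2 elementary steps.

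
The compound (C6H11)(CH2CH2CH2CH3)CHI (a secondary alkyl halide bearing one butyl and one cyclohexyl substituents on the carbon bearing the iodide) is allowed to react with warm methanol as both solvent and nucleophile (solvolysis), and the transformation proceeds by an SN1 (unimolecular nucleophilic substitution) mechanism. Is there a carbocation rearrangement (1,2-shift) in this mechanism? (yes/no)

The first-formed carbocation is secondary.
The adjacent cyclohexyl carbon already bears 2 other carbon substituents and has a hydrogen to migrate; after a 1,2-hydride shift from that carbon the positive charge sits on a tertiary centre.
Tertiary is more stable than secondary, so the shift occurs.

yes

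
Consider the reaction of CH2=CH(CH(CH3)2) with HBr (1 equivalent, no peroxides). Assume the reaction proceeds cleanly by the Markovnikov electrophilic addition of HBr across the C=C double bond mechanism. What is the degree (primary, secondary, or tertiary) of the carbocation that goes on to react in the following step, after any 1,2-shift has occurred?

tertiary

Step 1: Protonation of the alkene by HBr: the π bond acts as the nucleophile and picks up H⁺, giving the more stable (Markovnikov) secondary carbocation. The H–Br bond breaks heterolytically, releasing Br⁻.
Step 2: A hydride (H with its bonding pair) migrates from the adjacent isopropyl carbon to the cationic centre — a 1,2-hydride shift — upgrading the secondary cation to a tertiary one.
The cation rearranges from secondary to tertiary via a 1,2-hydride shift from the adjacent isopropyl carbon; the tertiary cation is what reacts next.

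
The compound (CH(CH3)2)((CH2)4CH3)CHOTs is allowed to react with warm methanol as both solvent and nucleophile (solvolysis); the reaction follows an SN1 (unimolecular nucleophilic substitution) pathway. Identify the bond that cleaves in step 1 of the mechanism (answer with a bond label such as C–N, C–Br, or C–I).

Step 1: Ionisation: the C–O σ-bond cleaves heterolytically; both bonding electrons depart with TsO⁻, leaving a secondary carbocation at the α-carbon.
The bond broken in this step is the C–O bond.

C–O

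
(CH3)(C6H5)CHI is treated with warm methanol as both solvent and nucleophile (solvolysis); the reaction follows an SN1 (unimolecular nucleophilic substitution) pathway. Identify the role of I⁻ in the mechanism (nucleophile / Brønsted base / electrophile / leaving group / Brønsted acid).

Step 1: Rate-determining heterolysis of the C–I bond gives I⁻ and a secondary carbocation.
I⁻ departs with both electrons of the breaking σ-bond — that is the definition of a leaving group.

leaving group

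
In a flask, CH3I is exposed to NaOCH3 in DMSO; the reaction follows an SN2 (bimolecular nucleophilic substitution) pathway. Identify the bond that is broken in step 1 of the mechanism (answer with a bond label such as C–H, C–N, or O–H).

Step 1: The methoxide nucleophile donates a lone pair from O to the α-carbon in a backside attack; simultaneously the C–I σ-bond breaks and both of its electrons leave with I⁻. One concerted step with inversion of configuration.
The bond broken in this step is the C–I bond.

C–I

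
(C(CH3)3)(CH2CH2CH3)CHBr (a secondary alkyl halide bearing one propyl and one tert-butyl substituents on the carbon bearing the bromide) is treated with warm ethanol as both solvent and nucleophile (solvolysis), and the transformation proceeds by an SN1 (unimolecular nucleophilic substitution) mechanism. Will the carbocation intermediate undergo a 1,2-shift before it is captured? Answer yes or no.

The first-formed carbocation is secondary.
The adjacent tert-butyl carbon has no hydrogen but bears methyl groups; migration of one methyl with its bonding pair (a 1,2-methyl shift) places the charge on a tertiary centre.
Tertiary is more stable than secondary, so the shift occurs.

yes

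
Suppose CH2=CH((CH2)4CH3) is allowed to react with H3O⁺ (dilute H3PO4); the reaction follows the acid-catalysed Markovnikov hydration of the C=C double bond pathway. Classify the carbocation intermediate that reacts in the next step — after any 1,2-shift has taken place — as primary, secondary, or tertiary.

secondary

Step 1: The π electrons of the C=C bond attack a proton of H3O⁺; Markovnikov addition places the new C–H on the less-substituted alkene carbon, so the positive charge ends up on the more-substituted carbon — a secondary carbocation. H2O is released.
No single 1,2-shift to an adjacent carbon would give a more-substituted cation, so no rearrangement occurs.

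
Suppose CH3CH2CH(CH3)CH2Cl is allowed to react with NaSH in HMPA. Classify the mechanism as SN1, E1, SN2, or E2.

SN2

Conditions: a primary substrate with a strong nucleophile in the polar aprotic solvent HMPA.
These conditions are the textbook signature of the SN2 pathway.
An unhindered substrate with a strong nucleophile in a polar aprotic solvent favours one-step backside displacement.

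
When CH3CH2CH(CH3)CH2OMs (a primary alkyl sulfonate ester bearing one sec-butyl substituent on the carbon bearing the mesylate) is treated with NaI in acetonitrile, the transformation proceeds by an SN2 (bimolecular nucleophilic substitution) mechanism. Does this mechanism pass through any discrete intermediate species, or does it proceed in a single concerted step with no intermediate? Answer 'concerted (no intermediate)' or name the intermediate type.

The iodide nucleophile donates a lone pair from I to the α-carbon in a backside attack; simultaneously the C–O σ-bond breaks and both of its electrons leave with MsO⁻. One concerted step with inversion of configuration.
All bond changes occur in one transition state; no discrete intermediate is formed.

concerted (no intermediate)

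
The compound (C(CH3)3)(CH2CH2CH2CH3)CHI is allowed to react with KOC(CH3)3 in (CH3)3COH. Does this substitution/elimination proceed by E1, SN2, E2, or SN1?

E2

Conditions: a strong/bulky base with a secondary substrate bearing a β-hydrogen.
These conditions are the textbook signature of the E2 pathway.
A strong (often hindered) base removes a β-H in concert with loss of the leaving group — bimolecular elimination.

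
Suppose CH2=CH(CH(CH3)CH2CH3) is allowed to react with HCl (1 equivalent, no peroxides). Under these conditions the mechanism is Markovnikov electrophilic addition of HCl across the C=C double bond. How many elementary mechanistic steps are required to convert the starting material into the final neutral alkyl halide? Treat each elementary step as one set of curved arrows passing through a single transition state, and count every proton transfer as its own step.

Step 1: Protonation of the alkene by HCl: the π bond acts as the nucleophile and picks up H⁺, giving the more stable (Markovnikov) secondary carbocation. The H–Cl bond breaks heterolytically, releasing Cl⁻.
Step 2: A hydride (H with its bonding pair) migrates from the adjacent sec-butyl carbon to the cationic centre — a 1,2-hydride shift — upgrading the secondary cation to a tertiary one.
Step 3: Cl⁻ captures the cation: a lone pair on Cl⁻ fills the empty p orbital, producing the alkyl halide product.
Total: 3 elementary steps.

3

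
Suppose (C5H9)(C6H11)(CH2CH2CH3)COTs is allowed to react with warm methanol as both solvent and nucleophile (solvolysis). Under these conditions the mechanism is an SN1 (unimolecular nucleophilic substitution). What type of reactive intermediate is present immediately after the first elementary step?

tertiary carbocation

Step 1: The C–O bond breaks with both electrons going to the tosylate; TsO⁻ leaves and a tertiary carbocation remains.
After step 1 the species present is a tertiary carbocation.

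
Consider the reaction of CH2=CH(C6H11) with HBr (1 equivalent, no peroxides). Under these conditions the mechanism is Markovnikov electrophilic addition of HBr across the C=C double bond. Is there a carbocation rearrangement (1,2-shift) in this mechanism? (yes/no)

The first-formed carbocation is secondary.
The adjacent cyclohexyl carbon already bears 2 other carbon substituents and has a hydrogen to migrate; after a 1,2-hydride shift from that carbon the positive charge sits on a tertiary centre.
Tertiary is more stable than secondary, so the shift occurs.

yes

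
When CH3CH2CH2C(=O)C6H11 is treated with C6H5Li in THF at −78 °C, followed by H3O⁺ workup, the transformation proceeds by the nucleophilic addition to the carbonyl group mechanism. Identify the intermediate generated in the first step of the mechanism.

tetrahedral alkoxide intermediate

Step 1: A lone pair / filled orbital on the carbanion-like carbon of C6H5Li attacks the electrophilic carbonyl carbon; the π(C=O) electrons shift onto oxygen, producing a tetrahedral alkoxide intermediate.
After step 1 the species present is a tetrahedral alkoxide intermediate.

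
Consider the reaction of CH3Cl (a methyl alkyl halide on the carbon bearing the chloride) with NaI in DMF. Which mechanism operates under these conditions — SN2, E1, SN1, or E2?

Conditions: a methyl substrate with a strong nucleophile in the polar aprotic solvent DMF.
These conditions are the textbook signature of the SN2 pathway.
An unhindered substrate with a strong nucleophile in a polar aprotic solvent favours one-step backside displacement.

SN2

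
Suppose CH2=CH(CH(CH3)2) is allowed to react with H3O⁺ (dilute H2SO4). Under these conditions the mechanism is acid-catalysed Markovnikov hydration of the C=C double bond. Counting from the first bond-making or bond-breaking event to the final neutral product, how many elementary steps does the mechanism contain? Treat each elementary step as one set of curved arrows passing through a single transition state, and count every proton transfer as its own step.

Step 1: The π electrons of the C=C bond attack a proton of H3O⁺; Markovnikov addition places the new C–H on the less-substituted alkene carbon, so the positive charge ends up on the more-substituted carbon — a secondary carbocation. H2O is released.
Step 2: A hydride (H with its bonding pair) migrates from the adjacent isopropyl carbon to the cationic centre — a 1,2-hydride shift — upgrading the secondary cation to a tertiary one.
Step 3: A lone pair on the oxygen of H2O attacks the carbocation, forming a C–O bond and an oxonium ion (a protonated alcohol).
Step 4: Proton transfer from the O–H of the oxonium ion to H2O completes the catalytic cycle and yields the alcohol.
Total: 4 elementary steps.

4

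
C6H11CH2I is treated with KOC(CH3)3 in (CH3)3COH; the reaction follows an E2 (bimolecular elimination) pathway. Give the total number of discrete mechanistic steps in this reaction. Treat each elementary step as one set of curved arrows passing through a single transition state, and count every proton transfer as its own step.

1

Step 1: Concerted anti-periplanar elimination: (CH3)3CO⁻ abstracts a β-H while I⁻ leaves, and the C–H electrons become the new C=C π bond — all in a single transition state.
Total: 1 elementary step.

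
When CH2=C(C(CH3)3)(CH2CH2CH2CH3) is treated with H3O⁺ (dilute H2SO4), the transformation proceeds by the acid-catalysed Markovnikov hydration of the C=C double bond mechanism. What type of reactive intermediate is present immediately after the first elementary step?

tertiary carbocation

Step 1: The π electrons of the C=C bond attack a proton of H3O⁺; Markovnikov addition places the new C–H on the less-substituted alkene carbon, so the positive charge ends up on the more-substituted carbon — a tertiary carbocation. H2O is released.
After step 1 the species present is a tertiary carbocation.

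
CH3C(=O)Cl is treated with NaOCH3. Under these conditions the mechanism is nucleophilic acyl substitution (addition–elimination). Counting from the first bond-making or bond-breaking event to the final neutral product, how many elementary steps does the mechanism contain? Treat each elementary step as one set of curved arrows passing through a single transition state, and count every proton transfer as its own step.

Step 1: A lone pair on the O of CH3O⁻ attacks the electrophilic acyl carbon; the π(C=O) electrons move onto oxygen, giving a tetrahedral intermediate.
Step 2: Elimination step: re-formation of the carbonyl π bond drives out Cl⁻, giving the new acyl compound.
Total: 2 elementary steps.

2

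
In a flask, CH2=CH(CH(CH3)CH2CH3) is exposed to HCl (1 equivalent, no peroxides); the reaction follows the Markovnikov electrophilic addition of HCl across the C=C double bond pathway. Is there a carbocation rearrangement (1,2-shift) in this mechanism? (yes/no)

yes

The first-formed carbocation is secondary.
The adjacent sec-butyl carbon already bears 2 other carbon substituents and has a hydrogen to migrate; after a 1,2-hydride shift from that carbon the positive charge sits on a tertiary centre.
Tertiary is more stable than secondary, so the shift occurs.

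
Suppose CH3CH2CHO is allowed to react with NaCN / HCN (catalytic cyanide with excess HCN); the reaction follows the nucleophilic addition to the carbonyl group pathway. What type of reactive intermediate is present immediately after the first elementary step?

tetrahedral alkoxide intermediate

Step 1: CN⁻ attacks the sp² carbonyl carbon; the C=O π bond breaks and the electrons end up as a lone pair on the alkoxide oxygen of the tetrahedral intermediate.
After step 1 the species present is a tetrahedral alkoxide intermediate.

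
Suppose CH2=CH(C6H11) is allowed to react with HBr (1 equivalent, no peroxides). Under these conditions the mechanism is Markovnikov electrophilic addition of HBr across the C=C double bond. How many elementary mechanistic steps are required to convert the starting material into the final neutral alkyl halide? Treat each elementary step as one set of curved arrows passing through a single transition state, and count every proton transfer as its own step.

Step 1: Protonation of the alkene by HBr: the π bond acts as the nucleophile and picks up H⁺, giving the more stable (Markovnikov) secondary carbocation. The H–Br bond breaks heterolytically, releasing Br⁻.
Step 2: A hydride (H with its bonding pair) migrates from the adjacent cyclohexyl carbon to the cationic centre — a 1,2-hydride shift — upgrading the secondary cation to a tertiary one.
Step 3: The Br⁻ anion donates a lone pair to the carbocation, forming the new C–Br σ-bond and giving the neutral alkyl halide.
Total: 3 elementary steps.

3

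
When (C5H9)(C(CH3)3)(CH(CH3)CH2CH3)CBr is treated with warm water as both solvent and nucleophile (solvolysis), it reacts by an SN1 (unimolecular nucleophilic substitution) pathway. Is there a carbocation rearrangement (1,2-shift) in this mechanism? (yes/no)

no

The first-formed carbocation is tertiary.
No single 1,2-shift to an adjacent carbon would produce a more-substituted cation than the one already present, so no rearrangement occurs.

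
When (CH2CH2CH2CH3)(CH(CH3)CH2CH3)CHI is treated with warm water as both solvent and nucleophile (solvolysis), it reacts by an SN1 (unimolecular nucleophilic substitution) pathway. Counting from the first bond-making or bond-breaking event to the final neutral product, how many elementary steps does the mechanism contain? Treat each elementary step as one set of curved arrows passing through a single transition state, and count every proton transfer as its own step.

Step 1: Rate-determining heterolysis of the C–I bond gives I⁻ and a secondary carbocation.
Step 2: A 1,2-hydride shift from the adjacent sec-butyl carbon moves the positive charge from the secondary centre to an adjacent carbon, generating a more stable tertiary carbocation.
Step 3: H2O donates an oxygen lone pair into the empty p orbital of the cation, giving a protonated alcohol (an oxonium ion).
Step 4: Deprotonation of the oxonium oxygen by solvent water yields the neutral alcohol.
Total: 4 elementary steps.

4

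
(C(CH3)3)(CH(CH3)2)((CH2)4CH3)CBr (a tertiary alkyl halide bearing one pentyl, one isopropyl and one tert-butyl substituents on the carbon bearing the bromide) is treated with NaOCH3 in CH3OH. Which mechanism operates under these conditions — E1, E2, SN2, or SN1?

E2

Conditions: a strong base with a tertiary substrate bearing a β-hydrogen.
These conditions are the textbook signature of the E2 pathway.
A strong (often hindered) base removes a β-H in concert with loss of the leaving group — bimolecular elimination.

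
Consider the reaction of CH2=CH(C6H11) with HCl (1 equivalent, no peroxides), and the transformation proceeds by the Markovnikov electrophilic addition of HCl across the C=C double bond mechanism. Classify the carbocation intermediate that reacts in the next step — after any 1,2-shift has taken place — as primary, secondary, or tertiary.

tertiary

Step 1: The π electrons of the C=C bond attack a proton of HCl; Markovnikov addition places the new C–H on the less-substituted alkene carbon, so the positive charge ends up on the more-substituted carbon — a secondary carbocation. The H–Cl bond breaks heterolytically, releasing Cl⁻.
Step 2: A 1,2-hydride shift from the adjacent cyclohexyl carbon moves the positive charge from the secondary centre to an adjacent carbon, generating a more stable tertiary carbocation.
The cation rearranges from secondary to tertiary via a 1,2-hydride shift from the adjacent cyclohexyl carbon; the tertiary cation is what reacts next.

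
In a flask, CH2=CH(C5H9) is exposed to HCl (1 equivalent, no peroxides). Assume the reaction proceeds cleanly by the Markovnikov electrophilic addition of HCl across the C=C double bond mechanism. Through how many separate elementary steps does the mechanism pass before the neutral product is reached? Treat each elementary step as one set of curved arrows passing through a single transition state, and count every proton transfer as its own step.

Step 1: The π electrons of the C=C bond attack a proton of HCl; Markovnikov addition places the new C–H on the less-substituted alkene carbon, so the positive charge ends up on the more-substituted carbon — a secondary carbocation. The H–Cl bond breaks heterolytically, releasing Cl⁻.
Step 2: Carbocation rearrangement: a 1,2-hydride shift from the adjacent cyclopentyl carbon converts the initially-formed secondary cation into the more stable tertiary cation.
Step 3: The Cl⁻ anion donates a lone pair to the carbocation, forming the new C–Cl σ-bond and giving the neutral alkyl halide.
Total: 3 elementary steps.

3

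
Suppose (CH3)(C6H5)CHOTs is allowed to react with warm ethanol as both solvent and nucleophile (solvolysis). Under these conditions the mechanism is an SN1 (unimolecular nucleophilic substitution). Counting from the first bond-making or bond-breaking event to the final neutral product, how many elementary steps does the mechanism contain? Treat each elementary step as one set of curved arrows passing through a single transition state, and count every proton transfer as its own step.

3

Step 1: Unassisted departure of TsO⁻ (taking the C–O bonding pair) generates a secondary carbocation.
(No 1,2-shift: no single shift to an adjacent carbon would give a more stable cation.)
Step 2: Nucleophilic capture: the oxygen of CH3CH2OH bonds to the cationic carbon, producing an oxonium-ion intermediate.
Step 3: Deprotonation of the oxonium oxygen by solvent ethanol yields the neutral ether.
Total: 3 elementary steps.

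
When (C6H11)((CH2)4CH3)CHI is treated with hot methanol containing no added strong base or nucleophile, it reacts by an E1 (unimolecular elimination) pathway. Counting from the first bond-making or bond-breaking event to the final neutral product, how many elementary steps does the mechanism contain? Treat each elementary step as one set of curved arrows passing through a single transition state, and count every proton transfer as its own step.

Step 1: Unassisted departure of I⁻ (taking the C–I bonding pair) generates a secondary carbocation.
Step 2: Carbocation rearrangement: a 1,2-hydride shift from the adjacent cyclohexyl carbon converts the initially-formed secondary cation into the more stable tertiary cation.
Step 3: A methanol molecule (solvent) deprotonates a β-carbon; as the C–H bond breaks, those electrons form the new alkene π bond.
Total: 3 elementary steps.

3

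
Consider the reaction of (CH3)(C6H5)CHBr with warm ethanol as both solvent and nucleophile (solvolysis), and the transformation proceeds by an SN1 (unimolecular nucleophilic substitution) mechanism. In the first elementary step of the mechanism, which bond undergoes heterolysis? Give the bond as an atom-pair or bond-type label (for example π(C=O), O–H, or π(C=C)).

Step 1: Unassisted departure of Br⁻ (taking the C–Br bonding pair) generates a secondary carbocation.
The bond broken in this step is the C–Br bond.

C–Br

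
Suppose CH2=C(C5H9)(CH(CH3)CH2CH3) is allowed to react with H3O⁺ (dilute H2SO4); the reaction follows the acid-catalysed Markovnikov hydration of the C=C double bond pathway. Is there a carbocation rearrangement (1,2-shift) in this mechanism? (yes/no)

The first-formed carbocation is tertiary.
No single 1,2-shift to an adjacent carbon would produce a more-substituted cation than the one already present, so no rearrangement occurs.

no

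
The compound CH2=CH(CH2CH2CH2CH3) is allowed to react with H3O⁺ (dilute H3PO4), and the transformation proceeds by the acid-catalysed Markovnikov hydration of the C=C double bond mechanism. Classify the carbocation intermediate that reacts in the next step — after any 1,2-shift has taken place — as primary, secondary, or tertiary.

secondary

Step 1: The π electrons of the C=C bond attack a proton of H3O⁺; Markovnikov addition places the new C–H on the less-substituted alkene carbon, so the positive charge ends up on the more-substituted carbon — a secondary carbocation. H2O is released.
No single 1,2-shift to an adjacent carbon would give a more-substituted cation, so no rearrangement occurs.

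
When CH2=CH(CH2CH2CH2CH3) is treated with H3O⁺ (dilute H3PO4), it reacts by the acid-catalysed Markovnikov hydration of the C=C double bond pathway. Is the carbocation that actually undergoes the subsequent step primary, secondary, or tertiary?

secondary

Step 1: The π electrons of the C=C bond attack a proton of H3O⁺; Markovnikov addition places the new C–H on the less-substituted alkene carbon, so the positive charge ends up on the more-substituted carbon — a secondary carbocation. H2O is released.
No single 1,2-shift to an adjacent carbon would give a more-substituted cation, so no rearrangement occurs.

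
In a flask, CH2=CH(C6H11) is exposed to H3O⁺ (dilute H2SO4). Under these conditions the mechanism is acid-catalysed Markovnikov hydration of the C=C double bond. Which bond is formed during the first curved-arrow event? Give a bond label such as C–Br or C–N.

C–H

Step 1: Electrophilic addition begins with the π(C=C) electrons forming a bond to the proton of H3O⁺. Following Markovnikov's rule, the resulting cation is secondary. H2O is released.
The bond formed in this step is the C–H bond.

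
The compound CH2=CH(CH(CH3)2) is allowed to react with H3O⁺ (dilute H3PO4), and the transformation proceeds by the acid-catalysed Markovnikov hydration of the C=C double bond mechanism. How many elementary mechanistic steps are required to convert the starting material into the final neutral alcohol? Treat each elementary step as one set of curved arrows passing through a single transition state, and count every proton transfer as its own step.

Step 1: Protonation of the alkene by H3O⁺: the π bond acts as the nucleophile and picks up H⁺, giving the more stable (Markovnikov) secondary carbocation. H2O is released.
Step 2: A 1,2-hydride shift from the adjacent isopropyl carbon moves the positive charge from the secondary centre to an adjacent carbon, generating a more stable tertiary carbocation.
Step 3: Water acts as the nucleophile: an oxygen lone pair bonds to the cationic carbon, giving an oxonium-ion intermediate.
Step 4: Proton transfer from the O–H of the oxonium ion to H2O completes the catalytic cycle and yields the alcohol.
Total: 4 elementary steps.

4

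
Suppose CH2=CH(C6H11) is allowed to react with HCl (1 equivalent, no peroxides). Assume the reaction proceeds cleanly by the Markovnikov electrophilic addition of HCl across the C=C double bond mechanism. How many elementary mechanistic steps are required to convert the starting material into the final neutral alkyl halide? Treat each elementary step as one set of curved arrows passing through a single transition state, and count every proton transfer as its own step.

Step 1: Protonation of the alkene by HCl: the π bond acts as the nucleophile and picks up H⁺, giving the more stable (Markovnikov) secondary carbocation. The H–Cl bond breaks heterolytically, releasing Cl⁻.
Step 2: A hydride (H with its bonding pair) migrates from the adjacent cyclohexyl carbon to the cationic centre — a 1,2-hydride shift — upgrading the secondary cation to a tertiary one.
Step 3: Cl⁻ captures the cation: a lone pair on Cl⁻ fills the empty p orbital, producing the alkyl halide product.
Total: 3 elementary steps.

3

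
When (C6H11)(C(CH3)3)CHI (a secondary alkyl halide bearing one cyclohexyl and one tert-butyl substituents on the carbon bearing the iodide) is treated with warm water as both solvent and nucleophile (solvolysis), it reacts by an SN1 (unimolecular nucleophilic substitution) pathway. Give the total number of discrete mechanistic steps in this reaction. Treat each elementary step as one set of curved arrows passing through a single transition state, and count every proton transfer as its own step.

Step 1: The C–I bond breaks with both electrons going to the iodide; I⁻ leaves and a secondary carbocation remains.
Step 2: A hydride (H with its bonding pair) migrates from the adjacent cyclohexyl carbon to the cationic centre — a 1,2-hydride shift — upgrading the secondary cation to a tertiary one.
Step 3: H2O donates an oxygen lone pair into the empty p orbital of the cation, giving a protonated alcohol (an oxonium ion).
Step 4: Deprotonation of the oxonium oxygen by solvent water yields the neutral alcohol.
Total: 4 elementary steps.

4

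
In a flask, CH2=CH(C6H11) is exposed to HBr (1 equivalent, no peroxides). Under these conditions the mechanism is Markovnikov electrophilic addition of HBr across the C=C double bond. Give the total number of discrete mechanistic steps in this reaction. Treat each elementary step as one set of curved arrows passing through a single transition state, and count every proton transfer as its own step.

Step 1: Electrophilic addition begins with the π(C=C) electrons forming a bond to the proton of HBr. Following Markovnikov's rule, the resulting cation is secondary. The H–Br bond breaks heterolytically, releasing Br⁻.
Step 2: Carbocation rearrangement: a 1,2-hydride shift from the adjacent cyclohexyl carbon converts the initially-formed secondary cation into the more stable tertiary cation.
Step 3: The Br⁻ anion donates a lone pair to the carbocation, forming the new C–Br σ-bond and giving the neutral alkyl halide.
Total: 3 elementary steps.

3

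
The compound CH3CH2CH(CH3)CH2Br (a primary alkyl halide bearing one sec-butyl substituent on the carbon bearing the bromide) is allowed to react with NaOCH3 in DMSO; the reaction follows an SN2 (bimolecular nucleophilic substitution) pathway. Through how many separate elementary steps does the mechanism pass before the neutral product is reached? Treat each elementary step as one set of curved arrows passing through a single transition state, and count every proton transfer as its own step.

1

Step 1: Backside attack by CH3O⁻ on the carbon bearing the bromide: the new C–O bond forms as the C–Br bond breaks, with Walden inversion at carbon.
Total: 1 elementary step.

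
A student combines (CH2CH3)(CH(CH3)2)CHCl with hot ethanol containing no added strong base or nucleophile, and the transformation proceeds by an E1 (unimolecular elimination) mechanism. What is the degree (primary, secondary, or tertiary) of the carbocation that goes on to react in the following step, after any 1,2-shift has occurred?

Step 1: Ionisation: the C–Cl σ-bond cleaves heterolytically; both bonding electrons depart with Cl⁻, leaving a secondary carbocation at the α-carbon.
Step 2: Carbocation rearrangement: a 1,2-hydride shift from the adjacent isopropyl carbon converts the initially-formed secondary cation into the more stable tertiary cation.
The cation rearranges from secondary to tertiary via a 1,2-hydride shift from the adjacent isopropyl carbon; the tertiary cation is what reacts next.

tertiary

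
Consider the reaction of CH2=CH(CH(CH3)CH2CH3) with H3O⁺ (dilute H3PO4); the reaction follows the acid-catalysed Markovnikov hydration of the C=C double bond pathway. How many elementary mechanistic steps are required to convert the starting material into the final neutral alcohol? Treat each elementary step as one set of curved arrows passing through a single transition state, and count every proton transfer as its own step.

4

Step 1: The π electrons of the C=C bond attack a proton of H3O⁺; Markovnikov addition places the new C–H on the less-substituted alkene carbon, so the positive charge ends up on the more-substituted carbon — a secondary carbocation. H2O is released.
Step 2: A hydride (H with its bonding pair) migrates from the adjacent sec-butyl carbon to the cationic centre — a 1,2-hydride shift — upgrading the secondary cation to a tertiary one.
Step 3: Nucleophilic capture of the cation by H2O produces the protonated alcohol (an oxonium ion).
Step 4: H2O removes a proton from the oxonium oxygen, regenerating H3O⁺ and giving the neutral alcohol.
Total: 4 elementary steps.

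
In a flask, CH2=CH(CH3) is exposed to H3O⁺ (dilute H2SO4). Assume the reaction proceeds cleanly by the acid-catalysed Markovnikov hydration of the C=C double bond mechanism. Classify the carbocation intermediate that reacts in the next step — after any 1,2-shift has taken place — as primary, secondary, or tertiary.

Step 1: Protonation of the alkene by H3O⁺: the π bond acts as the nucleophile and picks up H⁺, giving the more stable (Markovnikov) secondary carbocation. H2O is released.
No single 1,2-shift to an adjacent carbon would give a more-substituted cation, so no rearrangement occurs.

secondary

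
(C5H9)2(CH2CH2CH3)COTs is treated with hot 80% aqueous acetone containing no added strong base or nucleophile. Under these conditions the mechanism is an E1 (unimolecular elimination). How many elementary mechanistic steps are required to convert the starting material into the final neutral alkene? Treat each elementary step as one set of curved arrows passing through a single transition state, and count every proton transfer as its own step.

Step 1: The C–O bond breaks with both electrons going to the tosylate; TsO⁻ leaves and a tertiary carbocation remains.
(No 1,2-shift: no single shift to an adjacent carbon would give a more stable cation.)
Step 2: A water molecule (solvent) deprotonates a β-carbon; as the C–H bond breaks, those electrons form the new alkene π bond.
Total: 2 elementary steps.

2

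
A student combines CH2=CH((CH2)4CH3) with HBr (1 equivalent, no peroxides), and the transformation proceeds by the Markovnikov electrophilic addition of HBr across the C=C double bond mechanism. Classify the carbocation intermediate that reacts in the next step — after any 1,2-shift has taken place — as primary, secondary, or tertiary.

secondary

Step 1: Protonation of the alkene by HBr: the π bond acts as the nucleophile and picks up H⁺, giving the more stable (Markovnikov) secondary carbocation. The H–Br bond breaks heterolytically, releasing Br⁻.
No single 1,2-shift to an adjacent carbon would give a more-substituted cation, so no rearrangement occurs.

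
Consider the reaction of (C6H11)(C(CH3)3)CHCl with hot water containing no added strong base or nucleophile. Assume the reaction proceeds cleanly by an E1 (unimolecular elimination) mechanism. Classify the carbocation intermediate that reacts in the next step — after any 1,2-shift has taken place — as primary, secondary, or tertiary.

tertiary

Step 1: Rate-determining heterolysis of the C–Cl bond gives Cl⁻ and a secondary carbocation.
Step 2: Carbocation rearrangement: a 1,2-hydride shift from the adjacent cyclohexyl carbon converts the initially-formed secondary cation into the more stable tertiary cation.
The cation rearranges from secondary to tertiary via a 1,2-hydride shift from the adjacent cyclohexyl carbon; the tertiary cation is what reacts next.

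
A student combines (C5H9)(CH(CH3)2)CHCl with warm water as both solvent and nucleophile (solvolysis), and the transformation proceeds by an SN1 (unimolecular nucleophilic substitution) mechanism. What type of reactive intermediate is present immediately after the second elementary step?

tertiary carbocation

Step 1: Rate-determining heterolysis of the C–Cl bond gives Cl⁻ and a secondary carbocation.
Step 2: A 1,2-hydride shift from the adjacent isopropyl carbon moves the positive charge from the secondary centre to an adjacent carbon, generating a more stable tertiary carbocation.
After step 2 the species present is a tertiary carbocation.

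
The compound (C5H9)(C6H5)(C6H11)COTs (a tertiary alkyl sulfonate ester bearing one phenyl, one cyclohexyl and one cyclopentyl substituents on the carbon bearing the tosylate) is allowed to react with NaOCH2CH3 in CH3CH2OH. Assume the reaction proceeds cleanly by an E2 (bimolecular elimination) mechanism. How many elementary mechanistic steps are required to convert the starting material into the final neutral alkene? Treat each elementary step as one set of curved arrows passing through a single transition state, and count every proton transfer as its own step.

Step 1: In one step, CH3CH2O⁻ pulls off a β-proton, the C–O bond cleaves, and a C=C double bond forms between the α- and β-carbons (E2, anti elimination).
Total: 1 elementary step.

1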